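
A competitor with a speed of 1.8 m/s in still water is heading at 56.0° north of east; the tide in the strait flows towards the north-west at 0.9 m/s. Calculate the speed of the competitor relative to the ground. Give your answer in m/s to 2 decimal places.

2.16 m/s

Taking east as x and north as y: velocity relative to the water = (1.007, 1.492) m/s; the water relative to ground = (-0.636, 0.636) m/s.
Velocity relative to ground = (1.007, 1.492) + (-0.636, 0.636) = (0.370, 2.129) m/s.
Speed = |(0.370, 2.129)| = 2.161 m/s.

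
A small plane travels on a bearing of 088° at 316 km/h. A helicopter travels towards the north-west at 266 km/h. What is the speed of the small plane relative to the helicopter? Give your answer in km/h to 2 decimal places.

534.10 km/h

Taking east as x and north as y: small plane velocity = (315.808, 11.028) km/h; helicopter velocity = (-188.090, 188.090) km/h.
Velocity of small plane relative to helicopter = (315.808, 11.028) − (-188.090, 188.090) = (503.898, -177.062) km/h.
Magnitude = |(503.898, -177.062)| = 534.101 km/h.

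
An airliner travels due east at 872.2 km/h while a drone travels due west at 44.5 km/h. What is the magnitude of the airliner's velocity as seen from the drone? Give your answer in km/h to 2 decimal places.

916.70 km/h

Taking east as x and north as y: airliner velocity = (872.200, 0.000) km/h; drone velocity = (-44.500, 0.000) km/h.
Velocity of airliner relative to drone = (872.200, 0.000) − (-44.500, 0.000) = (916.700, 0.000) km/h.
Magnitude = |(916.700, 0.000)| = 916.700 km/h.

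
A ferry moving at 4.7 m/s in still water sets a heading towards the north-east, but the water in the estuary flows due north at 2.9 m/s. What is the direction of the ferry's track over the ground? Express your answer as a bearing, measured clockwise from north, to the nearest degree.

028°

Taking east as x and north as y: velocity relative to the water = (3.323, 3.323) m/s; the water relative to ground = (0.000, 2.900) m/s.
Velocity relative to ground = (3.323, 3.323) + (0.000, 2.900) = (3.323, 6.223) m/s.
Bearing = atan2(3.32, 6.22) = 28.10° clockwise from north.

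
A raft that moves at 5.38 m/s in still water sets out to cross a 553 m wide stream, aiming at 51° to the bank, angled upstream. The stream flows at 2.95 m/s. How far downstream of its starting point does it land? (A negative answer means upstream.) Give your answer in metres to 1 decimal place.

-57.6 m

Perpendicular speed = 4.181 m/s; crossing time = 553 / 4.181 = 132.264 s.
Net downstream speed = -0.436 m/s.
Drift = -0.436 × 132.264 = -57.633 m (upstream).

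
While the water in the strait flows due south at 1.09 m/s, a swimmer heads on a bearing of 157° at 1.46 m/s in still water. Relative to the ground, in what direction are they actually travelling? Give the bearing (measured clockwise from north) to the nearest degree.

167°

Taking east as x and north as y: velocity relative to the water = (0.570, -1.344) m/s; the water relative to ground = (0.000, -1.090) m/s.
Velocity relative to ground = (0.570, -1.344) + (0.000, -1.090) = (0.570, -2.434) m/s.
Bearing = atan2(0.57, -2.43) = 166.81° clockwise from north.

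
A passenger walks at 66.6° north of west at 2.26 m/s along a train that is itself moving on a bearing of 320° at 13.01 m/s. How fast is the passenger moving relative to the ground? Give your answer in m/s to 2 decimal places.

Taking east as x and north as y: train velocity = (-8.363, 9.966) m/s; passenger velocity relative to train = (-0.898, 2.074) m/s.
Velocity relative to ground = (-8.363, 9.966) + (-0.898, 2.074) = (-9.260, 12.040) m/s.
Speed = |(-9.260, 12.040)| = 15.190 m/s.

15.19 m/s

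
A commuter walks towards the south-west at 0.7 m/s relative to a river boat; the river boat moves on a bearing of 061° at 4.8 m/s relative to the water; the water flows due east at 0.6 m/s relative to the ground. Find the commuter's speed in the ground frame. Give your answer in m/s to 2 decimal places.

4.68 m/s

In east/north components (m/s): commuter relative to river boat = (-0.495, -0.495); river boat relative to water = (4.198, 2.327); water relative to ground = (0.600, 0.000).
Sum = (4.303, 1.832) m/s.
Speed = |(4.303, 1.832)| = 4.677 m/s.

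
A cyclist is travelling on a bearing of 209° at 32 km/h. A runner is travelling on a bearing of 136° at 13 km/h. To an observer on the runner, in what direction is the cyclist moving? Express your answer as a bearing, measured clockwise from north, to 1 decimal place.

Taking east as x and north as y: cyclist velocity = (-15.514, -27.988) km/h; runner velocity = (9.031, -9.351) km/h.
Velocity of cyclist relative to runner = (-15.514, -27.988) − (9.031, -9.351) = (-24.544, -18.636) km/h.
Bearing = atan2(-24.54, -18.64) = 232.79° clockwise from north.

232.8°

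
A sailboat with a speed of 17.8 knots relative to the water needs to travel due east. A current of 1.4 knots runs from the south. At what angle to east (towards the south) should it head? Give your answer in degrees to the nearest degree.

The current pushes perpendicular to the desired track; the heading must have a component into the current equal to 1.4 knots: 17.8 sin θ = 1.4.
sin θ = 0.0787, so θ = 4.511°.

5°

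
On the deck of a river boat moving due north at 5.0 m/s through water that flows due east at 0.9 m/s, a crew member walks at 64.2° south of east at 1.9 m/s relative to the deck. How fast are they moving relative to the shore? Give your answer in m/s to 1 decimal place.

In east/north components (m/s): crew member relative to river boat = (0.827, -1.711); river boat relative to water = (0.000, 5.000); water relative to ground = (0.900, 0.000).
Sum = (1.727, 3.289) m/s.
Speed = |(1.727, 3.289)| = 3.715 m/s.

3.7 m/s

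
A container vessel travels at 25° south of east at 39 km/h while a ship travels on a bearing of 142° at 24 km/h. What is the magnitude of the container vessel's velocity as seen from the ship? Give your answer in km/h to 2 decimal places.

20.71 km/h

Taking east as x and north as y: container vessel velocity = (35.346, -16.482) km/h; ship velocity = (14.776, -18.912) km/h.
Velocity of container vessel relative to ship = (35.346, -16.482) − (14.776, -18.912) = (20.570, 2.430) km/h.
Magnitude = |(20.570, 2.430)| = 20.713 km/h.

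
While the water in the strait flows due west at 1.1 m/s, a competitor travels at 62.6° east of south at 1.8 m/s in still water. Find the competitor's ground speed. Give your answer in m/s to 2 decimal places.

Taking east as x and north as y: velocity relative to the water = (1.598, -0.828) m/s; the water relative to ground = (-1.100, 0.000) m/s.
Velocity relative to ground = (1.598, -0.828) + (-1.100, 0.000) = (0.498, -0.828) m/s.
Speed = |(0.498, -0.828)| = 0.967 m/s.

0.97 m/s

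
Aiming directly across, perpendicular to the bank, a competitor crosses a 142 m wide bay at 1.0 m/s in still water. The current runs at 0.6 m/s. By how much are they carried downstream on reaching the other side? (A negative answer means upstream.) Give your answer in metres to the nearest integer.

Perpendicular speed = 1.000 m/s; crossing time = 142 / 1.000 = 142.000 s.
Net downstream speed = 0.600 m/s.
Drift = 0.600 × 142.000 = 85.200 m (downstream).

85 m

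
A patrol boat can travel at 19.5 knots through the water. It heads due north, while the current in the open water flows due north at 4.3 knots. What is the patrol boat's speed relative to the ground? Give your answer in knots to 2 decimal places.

23.80 knots

Taking east as x and north as y: velocity relative to the water = (0.000, 19.500) knots; the water relative to ground = (0.000, 4.300) knots.
Velocity relative to ground = (0.000, 19.500) + (0.000, 4.300) = (0.000, 23.800) knots.
Speed = |(0.000, 23.800)| = 23.800 knots.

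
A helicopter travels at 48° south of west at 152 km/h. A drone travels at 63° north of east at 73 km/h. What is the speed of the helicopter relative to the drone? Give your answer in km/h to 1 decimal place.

223.3 km/h

Taking east as x and north as y: helicopter velocity = (-101.708, -112.958) km/h; drone velocity = (33.141, 65.043) km/h.
Velocity of helicopter relative to drone = (-101.708, -112.958) − (33.141, 65.043) = (-134.849, -178.001) km/h.
Magnitude = |(-134.849, -178.001)| = 223.313 km/h.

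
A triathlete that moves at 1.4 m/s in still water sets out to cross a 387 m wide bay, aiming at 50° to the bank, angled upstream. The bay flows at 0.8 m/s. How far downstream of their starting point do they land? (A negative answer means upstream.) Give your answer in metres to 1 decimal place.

Perpendicular speed = 1.072 m/s; crossing time = 387 / 1.072 = 360.852 s.
Net downstream speed = -0.100 m/s.
Drift = -0.100 × 360.852 = -36.050 m (upstream).

-36.1 m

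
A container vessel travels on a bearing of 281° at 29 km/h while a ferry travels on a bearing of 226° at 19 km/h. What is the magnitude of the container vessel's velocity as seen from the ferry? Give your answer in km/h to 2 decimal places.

23.87 km/h

Taking east as x and north as y: container vessel velocity = (-28.467, 5.533) km/h; ferry velocity = (-13.667, -13.199) km/h.
Velocity of container vessel relative to ferry = (-28.467, 5.533) − (-13.667, -13.199) = (-14.800, 18.732) km/h.
Magnitude = |(-14.800, 18.732)| = 23.873 km/h.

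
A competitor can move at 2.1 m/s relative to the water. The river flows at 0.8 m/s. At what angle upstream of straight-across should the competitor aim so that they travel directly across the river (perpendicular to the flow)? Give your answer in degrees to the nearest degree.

To cancel the current, the upstream component of the competitor's velocity must equal the flow: 2.1 sin θ = 0.8.
sin θ = 0.8 / 2.1 = 0.3810.
θ = arcsin(0.3810) = 22.393°.

22°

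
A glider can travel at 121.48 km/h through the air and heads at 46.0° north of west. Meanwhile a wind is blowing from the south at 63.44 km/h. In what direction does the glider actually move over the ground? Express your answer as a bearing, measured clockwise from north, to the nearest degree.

Taking east as x and north as y: velocity relative to the air = (-84.387, 87.385) km/h; the air relative to ground = (0.000, 63.440) km/h.
Velocity relative to ground = (-84.387, 87.385) + (0.000, 63.440) = (-84.387, 150.825) km/h.
Bearing = atan2(-84.39, 150.83) = 330.77° clockwise from north.

331°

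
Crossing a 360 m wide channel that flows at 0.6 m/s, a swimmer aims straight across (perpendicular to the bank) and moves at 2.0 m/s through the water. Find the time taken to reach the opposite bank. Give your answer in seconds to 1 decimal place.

The component of the swimmer's velocity perpendicular to the bank is 2.0 m/s.
The current is parallel to the bank, so it does not affect the crossing time.
Time = 360 / 2.000 = 180.000 s.

180.0 s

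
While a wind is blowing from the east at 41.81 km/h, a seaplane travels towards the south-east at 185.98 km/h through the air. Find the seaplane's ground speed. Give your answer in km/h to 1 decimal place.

159.2 km/h

Taking east as x and north as y: velocity relative to the air = (131.508, -131.508) km/h; the air relative to ground = (-41.810, 0.000) km/h.
Velocity relative to ground = (131.508, -131.508) + (-41.810, 0.000) = (89.698, -131.508) km/h.
Speed = |(89.698, -131.508)| = 159.185 km/h.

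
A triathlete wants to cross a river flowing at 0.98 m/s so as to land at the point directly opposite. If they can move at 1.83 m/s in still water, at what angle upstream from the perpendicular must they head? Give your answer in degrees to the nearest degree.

32°

To cancel the current, the upstream component of the triathlete's velocity must equal the flow: 1.83 sin θ = 0.98.
sin θ = 0.98 / 1.83 = 0.5355.
θ = arcsin(0.5355) = 32.379°.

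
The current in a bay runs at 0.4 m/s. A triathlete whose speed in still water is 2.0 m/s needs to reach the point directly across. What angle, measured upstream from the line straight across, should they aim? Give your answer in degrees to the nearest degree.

To cancel the current, the upstream component of the triathlete's velocity must equal the flow: 2.0 sin θ = 0.4.
sin θ = 0.4 / 2.0 = 0.2000.
θ = arcsin(0.2000) = 11.537°.

12°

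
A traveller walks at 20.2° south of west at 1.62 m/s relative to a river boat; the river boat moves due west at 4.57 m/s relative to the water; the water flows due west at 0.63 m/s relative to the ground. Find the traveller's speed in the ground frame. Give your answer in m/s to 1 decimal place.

6.7 m/s

In east/north components (m/s): traveller relative to river boat = (-1.520, -0.559); river boat relative to water = (-4.570, 0.000); water relative to ground = (-0.630, 0.000).
Sum = (-6.720, -0.559) m/s.
Speed = |(-6.720, -0.559)| = 6.744 m/s.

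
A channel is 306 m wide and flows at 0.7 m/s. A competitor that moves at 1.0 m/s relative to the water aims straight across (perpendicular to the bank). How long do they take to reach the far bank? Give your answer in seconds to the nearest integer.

306 s

The component of the competitor's velocity perpendicular to the bank is 1.0 m/s.
The flow acts along the bank and has no component across it.
Time = 306 / 1.000 = 306.000 s.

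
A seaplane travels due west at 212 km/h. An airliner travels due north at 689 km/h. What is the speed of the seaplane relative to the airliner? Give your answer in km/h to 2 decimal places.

720.88 km/h

Taking east as x and north as y: seaplane velocity = (-212.000, 0.000) km/h; airliner velocity = (0.000, 689.000) km/h.
Velocity of seaplane relative to airliner = (-212.000, 0.000) − (0.000, 689.000) = (-212.000, -689.000) km/h.
Magnitude = |(-212.000, -689.000)| = 720.878 km/h.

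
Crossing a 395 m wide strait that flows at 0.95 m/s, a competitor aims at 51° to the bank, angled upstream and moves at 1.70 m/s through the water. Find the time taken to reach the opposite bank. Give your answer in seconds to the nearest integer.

The component of the competitor's velocity perpendicular to the bank is 1.70 × sin 51° = 1.321 m/s.
The flow acts along the bank and has no component across it.
Time = 395 / 1.321 = 298.982 s.

299 s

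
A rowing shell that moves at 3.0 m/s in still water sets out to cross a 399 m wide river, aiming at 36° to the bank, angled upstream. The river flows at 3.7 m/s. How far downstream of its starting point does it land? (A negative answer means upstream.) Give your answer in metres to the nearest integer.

288 m

Perpendicular speed = 1.763 m/s; crossing time = 399 / 1.763 = 226.273 s.
Net downstream speed = 1.273 m/s.
Drift = 1.273 × 226.273 = 288.034 m (downstream).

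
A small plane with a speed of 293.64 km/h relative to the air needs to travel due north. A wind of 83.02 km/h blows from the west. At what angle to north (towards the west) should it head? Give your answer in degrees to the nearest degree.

The wind pushes perpendicular to the desired track; the heading must have a component into the wind equal to 83.02 km/h: 293.64 sin θ = 83.02.
sin θ = 0.2827, so θ = 16.423°.

16°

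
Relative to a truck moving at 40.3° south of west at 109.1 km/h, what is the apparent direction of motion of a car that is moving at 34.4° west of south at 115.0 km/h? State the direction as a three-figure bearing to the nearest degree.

Taking east as x and north as y: car velocity = (-64.971, -94.888) km/h; truck velocity = (-83.207, -70.565) km/h.
Velocity of car relative to truck = (-64.971, -94.888) − (-83.207, -70.565) = (18.236, -24.323) km/h.
Bearing = atan2(18.24, -24.32) = 143.14° clockwise from north.

143°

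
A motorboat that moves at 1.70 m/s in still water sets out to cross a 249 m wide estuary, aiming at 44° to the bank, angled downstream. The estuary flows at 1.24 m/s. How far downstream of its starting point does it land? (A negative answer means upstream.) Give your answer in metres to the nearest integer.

519 m

Perpendicular speed = 1.181 m/s; crossing time = 249 / 1.181 = 210.853 s.
Net downstream speed = 2.463 m/s.
Drift = 2.463 × 210.853 = 519.304 m (downstream).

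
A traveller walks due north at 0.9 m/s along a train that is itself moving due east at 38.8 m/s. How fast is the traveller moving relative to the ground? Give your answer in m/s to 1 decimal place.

Taking east as x and north as y: train velocity = (38.800, 0.000) m/s; traveller velocity relative to train = (0.000, 0.900) m/s.
Velocity relative to ground = (38.800, 0.000) + (0.000, 0.900) = (38.800, 0.900) m/s.
Speed = |(38.800, 0.900)| = 38.810 m/s.

38.8 m/s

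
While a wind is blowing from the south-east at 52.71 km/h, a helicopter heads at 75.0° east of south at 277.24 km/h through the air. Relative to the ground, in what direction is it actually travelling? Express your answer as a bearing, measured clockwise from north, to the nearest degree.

099°

Taking east as x and north as y: velocity relative to the air = (267.793, -71.755) km/h; the air relative to ground = (-37.272, 37.272) km/h.
Velocity relative to ground = (267.793, -71.755) + (-37.272, 37.272) = (230.522, -34.483) km/h.
Bearing = atan2(230.52, -34.48) = 98.51° clockwise from north.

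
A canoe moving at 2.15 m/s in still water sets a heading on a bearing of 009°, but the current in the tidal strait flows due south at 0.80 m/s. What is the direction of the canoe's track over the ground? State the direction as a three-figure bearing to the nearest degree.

Taking east as x and north as y: velocity relative to the water = (0.336, 2.124) m/s; the water relative to ground = (0.000, -0.800) m/s.
Velocity relative to ground = (0.336, 2.124) + (0.000, -0.800) = (0.336, 1.324) m/s.
Bearing = atan2(0.34, 1.32) = 14.26° clockwise from north.

014°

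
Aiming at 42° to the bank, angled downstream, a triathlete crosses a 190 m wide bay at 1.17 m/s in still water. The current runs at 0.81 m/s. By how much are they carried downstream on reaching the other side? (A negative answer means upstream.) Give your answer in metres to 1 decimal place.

407.6 m

Perpendicular speed = 0.783 m/s; crossing time = 190 / 0.783 = 242.693 s.
Net downstream speed = 1.679 m/s.
Drift = 1.679 × 242.693 = 407.598 m (downstream).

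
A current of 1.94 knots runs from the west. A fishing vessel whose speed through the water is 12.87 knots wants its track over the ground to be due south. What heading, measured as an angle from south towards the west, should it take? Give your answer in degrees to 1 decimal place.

8.7°

The current pushes perpendicular to the desired track; the heading must have a component into the current equal to 1.94 knots: 12.87 sin θ = 1.94.
sin θ = 0.1507, so θ = 8.670°.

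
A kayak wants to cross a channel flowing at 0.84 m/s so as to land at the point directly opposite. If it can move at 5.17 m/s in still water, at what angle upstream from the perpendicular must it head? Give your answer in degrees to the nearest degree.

9°

To cancel the current, the upstream component of the kayak's velocity must equal the flow: 5.17 sin θ = 0.84.
sin θ = 0.84 / 5.17 = 0.1625.
θ = arcsin(0.1625) = 9.351°.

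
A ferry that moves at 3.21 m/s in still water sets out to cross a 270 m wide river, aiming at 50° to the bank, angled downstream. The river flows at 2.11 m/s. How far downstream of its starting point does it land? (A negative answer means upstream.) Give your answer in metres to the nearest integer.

458 m

Perpendicular speed = 2.459 m/s; crossing time = 270 / 2.459 = 109.801 s.
Net downstream speed = 4.173 m/s.
Drift = 4.173 × 109.801 = 458.236 m (downstream).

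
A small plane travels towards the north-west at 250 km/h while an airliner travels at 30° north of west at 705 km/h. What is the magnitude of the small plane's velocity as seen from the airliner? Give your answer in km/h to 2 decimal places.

468.01 km/h

Taking east as x and north as y: small plane velocity = (-176.777, 176.777) km/h; airliner velocity = (-610.548, 352.500) km/h.
Velocity of small plane relative to airliner = (-176.777, 176.777) − (-610.548, 352.500) = (433.771, -175.723) km/h.
Magnitude = |(433.771, -175.723)| = 468.013 km/h.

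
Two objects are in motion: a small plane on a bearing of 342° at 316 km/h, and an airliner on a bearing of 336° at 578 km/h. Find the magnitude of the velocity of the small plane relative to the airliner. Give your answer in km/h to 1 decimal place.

265.8 km/h

Taking east as x and north as y: small plane velocity = (-97.649, 300.534) km/h; airliner velocity = (-235.094, 528.029) km/h.
Velocity of small plane relative to airliner = (-97.649, 300.534) − (-235.094, 528.029) = (137.444, -227.495) km/h.
Magnitude = |(137.444, -227.495)| = 265.792 km/h.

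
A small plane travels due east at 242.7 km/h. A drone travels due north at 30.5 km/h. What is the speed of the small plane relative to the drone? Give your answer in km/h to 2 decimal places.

244.61 km/h

Taking east as x and north as y: small plane velocity = (242.700, 0.000) km/h; drone velocity = (0.000, 30.500) km/h.
Velocity of small plane relative to drone = (242.700, 0.000) − (0.000, 30.500) = (242.700, -30.500) km/h.
Magnitude = |(242.700, -30.500)| = 244.609 km/h.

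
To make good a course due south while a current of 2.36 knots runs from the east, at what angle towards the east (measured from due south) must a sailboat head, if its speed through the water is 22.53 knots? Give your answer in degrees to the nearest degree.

The current pushes perpendicular to the desired track; the heading must have a component into the current equal to 2.36 knots: 22.53 sin θ = 2.36.
sin θ = 0.1047, so θ = 6.013°.

6°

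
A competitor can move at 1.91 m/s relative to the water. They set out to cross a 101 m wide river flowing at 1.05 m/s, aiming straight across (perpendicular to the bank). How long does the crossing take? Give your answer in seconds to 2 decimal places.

52.88 s

The component of the competitor's velocity perpendicular to the bank is 1.91 m/s.
The flow acts along the bank and has no component across it.
Time = 101 / 1.910 = 52.880 s.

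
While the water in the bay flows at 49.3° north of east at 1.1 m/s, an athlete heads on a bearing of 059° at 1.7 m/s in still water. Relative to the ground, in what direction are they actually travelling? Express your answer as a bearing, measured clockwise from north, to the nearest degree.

052°

Taking east as x and north as y: velocity relative to the water = (1.457, 0.876) m/s; the water relative to ground = (0.717, 0.834) m/s.
Velocity relative to ground = (1.457, 0.876) + (0.717, 0.834) = (2.174, 1.710) m/s.
Bearing = atan2(2.17, 1.71) = 51.83° clockwise from north.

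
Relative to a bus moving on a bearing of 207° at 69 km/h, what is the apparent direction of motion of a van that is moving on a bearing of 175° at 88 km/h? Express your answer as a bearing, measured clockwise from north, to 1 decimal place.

Taking east as x and north as y: van velocity = (7.670, -87.665) km/h; bus velocity = (-31.325, -61.479) km/h.
Velocity of van relative to bus = (7.670, -87.665) − (-31.325, -61.479) = (38.995, -26.186) km/h.
Bearing = atan2(39.00, -26.19) = 123.88° clockwise from north.

123.9°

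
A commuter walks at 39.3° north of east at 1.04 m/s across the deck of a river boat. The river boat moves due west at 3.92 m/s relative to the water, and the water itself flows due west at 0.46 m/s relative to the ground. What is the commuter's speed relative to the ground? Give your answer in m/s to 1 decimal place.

3.6 m/s

In east/north components (m/s): commuter relative to river boat = (0.805, 0.659); river boat relative to water = (-3.920, 0.000); water relative to ground = (-0.460, 0.000).
Sum = (-3.575, 0.659) m/s.
Speed = |(-3.575, 0.659)| = 3.635 m/s.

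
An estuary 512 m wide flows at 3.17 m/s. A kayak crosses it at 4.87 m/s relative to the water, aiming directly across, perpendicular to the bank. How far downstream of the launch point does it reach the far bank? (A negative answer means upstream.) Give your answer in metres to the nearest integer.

333 m

Perpendicular speed = 4.870 m/s; crossing time = 512 / 4.870 = 105.133 s.
Net downstream speed = 3.170 m/s.
Drift = 3.170 × 105.133 = 333.273 m (downstream).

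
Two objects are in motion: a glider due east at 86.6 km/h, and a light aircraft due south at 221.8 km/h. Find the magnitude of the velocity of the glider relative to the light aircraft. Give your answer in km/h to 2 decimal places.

Taking east as x and north as y: glider velocity = (86.600, 0.000) km/h; light aircraft velocity = (0.000, -221.800) km/h.
Velocity of glider relative to light aircraft = (86.600, 0.000) − (0.000, -221.800) = (86.600, 221.800) km/h.
Magnitude = |(86.600, 221.800)| = 238.107 km/h.

238.11 km/h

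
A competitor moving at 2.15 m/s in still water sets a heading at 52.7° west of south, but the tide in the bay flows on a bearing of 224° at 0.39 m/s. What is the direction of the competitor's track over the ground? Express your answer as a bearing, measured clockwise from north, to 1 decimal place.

231.4°

Taking east as x and north as y: velocity relative to the water = (-1.710, -1.303) m/s; the water relative to ground = (-0.271, -0.281) m/s.
Velocity relative to ground = (-1.710, -1.303) + (-0.271, -0.281) = (-1.981, -1.583) m/s.
Bearing = atan2(-1.98, -1.58) = 231.37° clockwise from north.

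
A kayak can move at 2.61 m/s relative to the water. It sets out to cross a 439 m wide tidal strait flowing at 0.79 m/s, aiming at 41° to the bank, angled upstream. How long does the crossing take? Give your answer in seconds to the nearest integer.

256 s

The component of the kayak's velocity perpendicular to the bank is 2.61 × sin 41° = 1.712 m/s.
Only the cross-stream component determines the crossing time; the current contributes nothing perpendicular to the bank.
Time = 439 / 1.712 = 256.378 s.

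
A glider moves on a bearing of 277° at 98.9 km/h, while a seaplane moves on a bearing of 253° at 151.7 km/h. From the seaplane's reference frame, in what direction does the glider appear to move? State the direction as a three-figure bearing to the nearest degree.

Taking east as x and north as y: glider velocity = (-98.163, 12.053) km/h; seaplane velocity = (-145.071, -44.353) km/h.
Velocity of glider relative to seaplane = (-98.163, 12.053) − (-145.071, -44.353) = (46.909, 56.406) km/h.
Bearing = atan2(46.91, 56.41) = 39.75° clockwise from north.

040°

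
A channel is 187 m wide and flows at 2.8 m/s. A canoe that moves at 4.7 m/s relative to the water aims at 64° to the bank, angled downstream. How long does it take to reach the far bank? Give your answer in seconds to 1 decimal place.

44.3 s

The component of the canoe's velocity perpendicular to the bank is 4.7 × sin 64° = 4.224 m/s.
The current is parallel to the bank, so it does not affect the crossing time.
Time = 187 / 4.224 = 44.267 s.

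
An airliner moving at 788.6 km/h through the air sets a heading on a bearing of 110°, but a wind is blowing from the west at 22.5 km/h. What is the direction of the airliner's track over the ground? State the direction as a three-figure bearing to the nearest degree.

Taking east as x and north as y: velocity relative to the air = (741.042, -269.717) km/h; the air relative to ground = (22.500, 0.000) km/h.
Velocity relative to ground = (741.042, -269.717) + (22.500, 0.000) = (763.542, -269.717) km/h.
Bearing = atan2(763.54, -269.72) = 109.46° clockwise from north.

109°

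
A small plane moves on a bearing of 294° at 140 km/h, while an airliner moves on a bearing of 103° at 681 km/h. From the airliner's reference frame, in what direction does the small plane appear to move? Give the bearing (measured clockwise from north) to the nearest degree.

Taking east as x and north as y: small plane velocity = (-127.896, 56.943) km/h; airliner velocity = (663.546, -153.192) km/h.
Velocity of small plane relative to airliner = (-127.896, 56.943) − (663.546, -153.192) = (-791.442, 210.135) km/h.
Bearing = atan2(-791.44, 210.13) = 284.87° clockwise from north.

285°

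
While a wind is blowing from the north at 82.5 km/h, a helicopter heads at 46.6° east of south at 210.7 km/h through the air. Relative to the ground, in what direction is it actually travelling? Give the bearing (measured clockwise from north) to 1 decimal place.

146.0°

Taking east as x and north as y: velocity relative to the air = (153.089, -144.769) km/h; the air relative to ground = (0.000, -82.500) km/h.
Velocity relative to ground = (153.089, -144.769) + (0.000, -82.500) = (153.089, -227.269) km/h.
Bearing = atan2(153.09, -227.27) = 146.04° clockwise from north.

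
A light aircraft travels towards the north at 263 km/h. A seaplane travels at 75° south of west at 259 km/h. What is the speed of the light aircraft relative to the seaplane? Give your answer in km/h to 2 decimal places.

517.53 km/h

Taking east as x and north as y: light aircraft velocity = (0.000, 263.000) km/h; seaplane velocity = (-67.034, -250.175) km/h.
Velocity of light aircraft relative to seaplane = (0.000, 263.000) − (-67.034, -250.175) = (67.034, 513.175) km/h.
Magnitude = |(67.034, 513.175)| = 517.534 km/h.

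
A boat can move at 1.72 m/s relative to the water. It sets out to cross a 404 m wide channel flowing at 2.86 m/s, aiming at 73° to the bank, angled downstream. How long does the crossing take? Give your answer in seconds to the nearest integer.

246 s

The component of the boat's velocity perpendicular to the bank is 1.72 × sin 73° = 1.645 m/s.
Only the cross-stream component determines the crossing time; the current contributes nothing perpendicular to the bank.
Time = 404 / 1.645 = 245.616 s.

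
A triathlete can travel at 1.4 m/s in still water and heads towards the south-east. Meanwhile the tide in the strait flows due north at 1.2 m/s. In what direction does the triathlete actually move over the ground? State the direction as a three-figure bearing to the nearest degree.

Taking east as x and north as y: velocity relative to the water = (0.990, -0.990) m/s; the water relative to ground = (0.000, 1.200) m/s.
Velocity relative to ground = (0.990, -0.990) + (0.000, 1.200) = (0.990, 0.210) m/s.
Bearing = atan2(0.99, 0.21) = 78.02° clockwise from north.

078°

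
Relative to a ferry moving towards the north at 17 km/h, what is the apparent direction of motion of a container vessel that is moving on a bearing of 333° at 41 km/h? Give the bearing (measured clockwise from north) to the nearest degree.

316°

Taking east as x and north as y: container vessel velocity = (-18.614, 36.531) km/h; ferry velocity = (0.000, 17.000) km/h.
Velocity of container vessel relative to ferry = (-18.614, 36.531) − (0.000, 17.000) = (-18.614, 19.531) km/h.
Bearing = atan2(-18.61, 19.53) = 316.38° clockwise from north.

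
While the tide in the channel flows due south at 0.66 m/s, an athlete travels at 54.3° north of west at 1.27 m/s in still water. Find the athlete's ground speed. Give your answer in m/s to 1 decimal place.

Taking east as x and north as y: velocity relative to the water = (-0.741, 1.031) m/s; the water relative to ground = (0.000, -0.660) m/s.
Velocity relative to ground = (-0.741, 1.031) + (0.000, -0.660) = (-0.741, 0.371) m/s.
Speed = |(-0.741, 0.371)| = 0.829 m/s.

0.8 m/s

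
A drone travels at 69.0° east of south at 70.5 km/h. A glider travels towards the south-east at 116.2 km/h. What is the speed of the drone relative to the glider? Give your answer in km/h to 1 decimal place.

Taking east as x and north as y: drone velocity = (65.817, -25.265) km/h; glider velocity = (82.166, -82.166) km/h.
Velocity of drone relative to glider = (65.817, -25.265) − (82.166, -82.166) = (-16.348, 56.901) km/h.
Magnitude = |(-16.348, 56.901)| = 59.203 km/h.

59.2 km/h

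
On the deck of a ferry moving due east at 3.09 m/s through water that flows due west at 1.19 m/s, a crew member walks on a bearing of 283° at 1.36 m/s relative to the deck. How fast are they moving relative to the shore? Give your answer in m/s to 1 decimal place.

0.7 m/s

In east/north components (m/s): crew member relative to ferry = (-1.325, 0.306); ferry relative to water = (3.090, 0.000); water relative to ground = (-1.190, 0.000).
Sum = (0.575, 0.306) m/s.
Speed = |(0.575, 0.306)| = 0.651 m/s.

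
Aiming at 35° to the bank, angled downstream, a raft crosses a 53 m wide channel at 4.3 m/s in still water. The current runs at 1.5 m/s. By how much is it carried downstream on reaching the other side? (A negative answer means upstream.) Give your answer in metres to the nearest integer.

108 m

Perpendicular speed = 2.466 m/s; crossing time = 53 / 2.466 = 21.489 s.
Net downstream speed = 5.022 m/s.
Drift = 5.022 × 21.489 = 107.925 m (downstream).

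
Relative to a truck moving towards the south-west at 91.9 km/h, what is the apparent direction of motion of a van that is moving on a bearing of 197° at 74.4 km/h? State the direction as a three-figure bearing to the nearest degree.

098°

Taking east as x and north as y: van velocity = (-21.752, -71.149) km/h; truck velocity = (-64.983, -64.983) km/h.
Velocity of van relative to truck = (-21.752, -71.149) − (-64.983, -64.983) = (43.231, -6.166) km/h.
Bearing = atan2(43.23, -6.17) = 98.12° clockwise from north.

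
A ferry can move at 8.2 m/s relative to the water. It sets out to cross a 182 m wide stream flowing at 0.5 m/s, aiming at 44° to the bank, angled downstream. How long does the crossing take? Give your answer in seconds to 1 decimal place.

32.0 s

The component of the ferry's velocity perpendicular to the bank is 8.2 × sin 44° = 5.696 m/s.
The current is parallel to the bank, so it does not affect the crossing time.
Time = 182 / 5.696 = 31.951 s.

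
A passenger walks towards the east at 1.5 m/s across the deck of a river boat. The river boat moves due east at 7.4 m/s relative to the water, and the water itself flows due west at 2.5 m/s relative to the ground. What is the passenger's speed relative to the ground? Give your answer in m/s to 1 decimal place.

6.4 m/s

In east/north components (m/s): passenger relative to river boat = (1.500, 0.000); river boat relative to water = (7.400, 0.000); water relative to ground = (-2.500, 0.000).
Sum = (6.400, 0.000) m/s.
Speed = |(6.400, 0.000)| = 6.400 m/s.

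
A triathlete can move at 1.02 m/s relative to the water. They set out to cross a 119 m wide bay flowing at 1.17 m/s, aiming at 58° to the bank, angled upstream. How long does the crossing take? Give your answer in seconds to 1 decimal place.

The component of the triathlete's velocity perpendicular to the bank is 1.02 × sin 58° = 0.865 m/s.
The flow acts along the bank and has no component across it.
Time = 119 / 0.865 = 137.571 s.

137.6 s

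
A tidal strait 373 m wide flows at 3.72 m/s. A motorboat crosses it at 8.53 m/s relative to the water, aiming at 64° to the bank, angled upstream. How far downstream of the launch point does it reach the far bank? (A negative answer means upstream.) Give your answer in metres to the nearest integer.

-1 m

Perpendicular speed = 7.667 m/s; crossing time = 373 / 7.667 = 48.652 s.
Net downstream speed = -0.019 m/s.
Drift = -0.019 × 48.652 = -0.939 m (upstream).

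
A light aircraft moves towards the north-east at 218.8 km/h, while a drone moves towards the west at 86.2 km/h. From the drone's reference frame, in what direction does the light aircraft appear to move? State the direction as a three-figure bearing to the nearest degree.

Taking east as x and north as y: light aircraft velocity = (154.715, 154.715) km/h; drone velocity = (-86.200, 0.000) km/h.
Velocity of light aircraft relative to drone = (154.715, 154.715) − (-86.200, 0.000) = (240.915, 154.715) km/h.
Bearing = atan2(240.91, 154.71) = 57.29° clockwise from north.

057°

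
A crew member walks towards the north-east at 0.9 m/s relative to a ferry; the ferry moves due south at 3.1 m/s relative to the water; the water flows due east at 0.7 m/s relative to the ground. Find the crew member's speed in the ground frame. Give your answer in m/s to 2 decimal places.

In east/north components (m/s): crew member relative to ferry = (0.636, 0.636); ferry relative to water = (0.000, -3.100); water relative to ground = (0.700, 0.000).
Sum = (1.336, -2.464) m/s.
Speed = |(1.336, -2.464)| = 2.803 m/s.

2.80 m/s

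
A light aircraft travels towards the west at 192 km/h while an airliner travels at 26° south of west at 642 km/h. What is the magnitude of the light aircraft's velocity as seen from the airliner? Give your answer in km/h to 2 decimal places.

476.92 km/h

Taking east as x and north as y: light aircraft velocity = (-192.000, 0.000) km/h; airliner velocity = (-577.026, -281.434) km/h.
Velocity of light aircraft relative to airliner = (-192.000, 0.000) − (-577.026, -281.434) = (385.026, 281.434) km/h.
Magnitude = |(385.026, 281.434)| = 476.917 km/h.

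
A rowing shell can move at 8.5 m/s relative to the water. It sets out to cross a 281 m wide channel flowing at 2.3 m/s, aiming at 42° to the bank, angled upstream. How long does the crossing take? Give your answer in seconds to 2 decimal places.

49.41 s

The component of the rowing shell's velocity perpendicular to the bank is 8.5 × sin 42° = 5.688 m/s.
The flow acts along the bank and has no component across it.
Time = 281 / 5.688 = 49.406 s.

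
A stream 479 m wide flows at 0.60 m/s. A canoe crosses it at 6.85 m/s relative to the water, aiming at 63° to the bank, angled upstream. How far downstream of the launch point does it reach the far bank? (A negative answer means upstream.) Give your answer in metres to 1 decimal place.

-197.0 m

Perpendicular speed = 6.103 m/s; crossing time = 479 / 6.103 = 78.481 s.
Net downstream speed = -2.510 m/s.
Drift = -2.510 × 78.481 = -196.974 m (upstream).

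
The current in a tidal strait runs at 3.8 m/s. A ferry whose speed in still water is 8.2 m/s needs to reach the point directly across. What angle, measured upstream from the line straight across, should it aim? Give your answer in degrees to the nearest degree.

To cancel the current, the upstream component of the ferry's velocity must equal the flow: 8.2 sin θ = 3.8.
sin θ = 3.8 / 8.2 = 0.4634.
θ = arcsin(0.4634) = 27.608°.

28°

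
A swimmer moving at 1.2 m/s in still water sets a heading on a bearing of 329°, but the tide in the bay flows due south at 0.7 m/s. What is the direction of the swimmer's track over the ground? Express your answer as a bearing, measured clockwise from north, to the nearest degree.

298°

Taking east as x and north as y: velocity relative to the water = (-0.618, 1.029) m/s; the water relative to ground = (0.000, -0.700) m/s.
Velocity relative to ground = (-0.618, 1.029) + (0.000, -0.700) = (-0.618, 0.329) m/s.
Bearing = atan2(-0.62, 0.33) = 298.00° clockwise from north.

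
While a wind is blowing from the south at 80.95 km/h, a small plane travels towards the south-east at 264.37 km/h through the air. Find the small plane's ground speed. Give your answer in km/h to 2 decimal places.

Taking east as x and north as y: velocity relative to the air = (186.938, -186.938) km/h; the air relative to ground = (0.000, 80.950) km/h.
Velocity relative to ground = (186.938, -186.938) + (0.000, 80.950) = (186.938, -105.988) km/h.
Speed = |(186.938, -105.988)| = 214.893 km/h.

214.89 km/h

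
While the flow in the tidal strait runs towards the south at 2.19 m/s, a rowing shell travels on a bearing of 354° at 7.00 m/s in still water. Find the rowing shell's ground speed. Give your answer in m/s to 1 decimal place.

Taking east as x and north as y: velocity relative to the water = (-0.732, 6.962) m/s; the water relative to ground = (0.000, -2.190) m/s.
Velocity relative to ground = (-0.732, 6.962) + (0.000, -2.190) = (-0.732, 4.772) m/s.
Speed = |(-0.732, 4.772)| = 4.827 m/s.

4.8 m/s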